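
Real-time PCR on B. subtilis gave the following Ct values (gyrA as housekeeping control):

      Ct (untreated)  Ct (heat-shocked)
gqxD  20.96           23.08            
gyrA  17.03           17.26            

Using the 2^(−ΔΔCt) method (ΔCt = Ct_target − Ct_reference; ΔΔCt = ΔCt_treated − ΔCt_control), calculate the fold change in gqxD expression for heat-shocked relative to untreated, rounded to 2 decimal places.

0.27

ΔCt(untreated) = 20.960 − 17.030 = 3.930
ΔCt(heat-shocked) = 23.080 − 17.260 = 5.820
ΔΔCt = 5.820 − 3.930 = 1.890
Fold change = 2^(−1.890) = 0.270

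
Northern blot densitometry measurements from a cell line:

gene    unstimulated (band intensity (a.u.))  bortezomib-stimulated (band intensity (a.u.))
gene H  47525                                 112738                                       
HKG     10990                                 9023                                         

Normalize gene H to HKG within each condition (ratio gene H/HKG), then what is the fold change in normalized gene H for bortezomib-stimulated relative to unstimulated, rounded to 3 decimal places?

gene H/HKG (unstimulated) = 47525 / 10990 = 4.3244
gene H/HKG (bortezomib-stimulated) = 112738 / 9023 = 12.495
Fold change = 12.495 / 4.3244 = 2.8893

2.889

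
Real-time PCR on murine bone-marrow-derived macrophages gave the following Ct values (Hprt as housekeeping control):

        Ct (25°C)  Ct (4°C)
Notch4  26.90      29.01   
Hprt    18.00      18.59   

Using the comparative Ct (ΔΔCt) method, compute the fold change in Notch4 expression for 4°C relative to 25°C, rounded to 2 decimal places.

0.35

ΔCt(25°C) = 26.900 − 18.000 = 8.900
ΔCt(4°C) = 29.010 − 18.590 = 10.420
ΔΔCt = 10.420 − 8.900 = 1.520
Fold change = 2^(−1.520) = 0.349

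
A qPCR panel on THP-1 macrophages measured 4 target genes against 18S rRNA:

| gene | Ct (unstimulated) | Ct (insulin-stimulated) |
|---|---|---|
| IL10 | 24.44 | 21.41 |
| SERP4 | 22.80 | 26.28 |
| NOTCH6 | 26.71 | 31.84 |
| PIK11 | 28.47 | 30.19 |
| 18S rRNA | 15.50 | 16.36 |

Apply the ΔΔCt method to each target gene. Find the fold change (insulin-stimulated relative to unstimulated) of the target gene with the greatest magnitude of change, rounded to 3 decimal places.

IL10: ΔΔCt = (21.41−16.36) − (24.44−15.50) = 5.05 − 8.94 = -3.89; fold change = 2^3.89 = 14.825
SERP4: ΔΔCt = (26.28−16.36) − (22.80−15.50) = 9.92 − 7.30 = 2.62; fold change = 2^-2.62 = 0.163
NOTCH6: ΔΔCt = (31.84−16.36) − (26.71−15.50) = 15.48 − 11.21 = 4.27; fold change = 2^-4.27 = 0.052
PIK11: ΔΔCt = (30.19−16.36) − (28.47−15.50) = 13.83 − 12.97 = 0.86; fold change = 2^-0.86 = 0.551
NOTCH6 has the largest |ΔΔCt| = 4.27.

0.052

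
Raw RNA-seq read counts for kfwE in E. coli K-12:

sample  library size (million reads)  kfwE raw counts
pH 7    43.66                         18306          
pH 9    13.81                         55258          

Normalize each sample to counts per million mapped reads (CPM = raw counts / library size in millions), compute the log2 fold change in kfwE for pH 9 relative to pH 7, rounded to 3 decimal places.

CPM(pH 7) = 18306 / 43.66 = 419.2854
CPM(pH 9) = 55258 / 13.81 = 4001.3034
Fold change = 4001.3034 / 419.2854 = 9.54315
log2(9.54315) = 3.2545

3.254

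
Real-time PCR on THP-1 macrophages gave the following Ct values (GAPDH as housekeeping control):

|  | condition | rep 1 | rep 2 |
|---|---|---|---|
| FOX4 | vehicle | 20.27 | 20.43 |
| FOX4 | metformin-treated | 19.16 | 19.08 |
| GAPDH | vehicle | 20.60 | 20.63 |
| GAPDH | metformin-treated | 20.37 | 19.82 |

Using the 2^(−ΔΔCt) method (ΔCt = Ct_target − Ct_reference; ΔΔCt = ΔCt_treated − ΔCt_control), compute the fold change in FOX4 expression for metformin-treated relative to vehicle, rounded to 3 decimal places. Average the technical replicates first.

1.636

Mean Ct: FOX4 vehicle 20.350; FOX4 metformin-treated 19.120; GAPDH vehicle 20.615; GAPDH metformin-treated 20.095
ΔCt(vehicle) = 20.350 − 20.615 = -0.265
ΔCt(metformin-treated) = 19.120 − 20.095 = -0.975
ΔΔCt = -0.975 − (-0.265) = -0.710
Fold change = 2^(−(-0.710)) = 2^0.710 = 1.6358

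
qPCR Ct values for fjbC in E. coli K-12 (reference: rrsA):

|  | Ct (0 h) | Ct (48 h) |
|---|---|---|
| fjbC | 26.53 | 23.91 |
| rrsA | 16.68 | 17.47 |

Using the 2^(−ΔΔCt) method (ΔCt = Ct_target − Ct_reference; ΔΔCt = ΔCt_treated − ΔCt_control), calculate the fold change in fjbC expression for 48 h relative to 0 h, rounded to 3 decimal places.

10.629

ΔCt(0 h) = 26.530 − 16.680 = 9.850
ΔCt(48 h) = 23.910 − 17.470 = 6.440
ΔΔCt = 6.440 − 9.850 = -3.410
Fold change = 2^(−(-3.410)) = 2^3.410 = 10.6295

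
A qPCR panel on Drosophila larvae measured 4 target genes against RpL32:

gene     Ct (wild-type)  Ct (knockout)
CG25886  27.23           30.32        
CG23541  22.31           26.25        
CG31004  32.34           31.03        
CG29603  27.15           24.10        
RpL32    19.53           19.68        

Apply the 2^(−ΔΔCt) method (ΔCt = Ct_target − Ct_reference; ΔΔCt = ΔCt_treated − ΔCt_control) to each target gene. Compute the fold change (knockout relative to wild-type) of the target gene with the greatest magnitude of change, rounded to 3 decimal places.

0.072

CG25886: ΔΔCt = (30.32−19.68) − (27.23−19.53) = 10.64 − 7.70 = 2.94; fold change = 2^-2.94 = 0.130
CG23541: ΔΔCt = (26.25−19.68) − (22.31−19.53) = 6.57 − 2.78 = 3.79; fold change = 2^-3.79 = 0.072
CG31004: ΔΔCt = (31.03−19.68) − (32.34−19.53) = 11.35 − 12.81 = -1.46; fold change = 2^1.46 = 2.751
CG29603: ΔΔCt = (24.10−19.68) − (27.15−19.53) = 4.42 − 7.62 = -3.20; fold change = 2^3.20 = 9.190
CG23541 has the largest |ΔΔCt| = 3.79.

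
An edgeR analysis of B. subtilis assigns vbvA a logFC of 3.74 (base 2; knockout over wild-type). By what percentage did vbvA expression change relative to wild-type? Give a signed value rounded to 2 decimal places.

Fold change = 2^(3.74) = 13.3614
Percent change = (FC − 1) × 100% = (13.3614 − 1) × 100 = 1236.14%

1236.14%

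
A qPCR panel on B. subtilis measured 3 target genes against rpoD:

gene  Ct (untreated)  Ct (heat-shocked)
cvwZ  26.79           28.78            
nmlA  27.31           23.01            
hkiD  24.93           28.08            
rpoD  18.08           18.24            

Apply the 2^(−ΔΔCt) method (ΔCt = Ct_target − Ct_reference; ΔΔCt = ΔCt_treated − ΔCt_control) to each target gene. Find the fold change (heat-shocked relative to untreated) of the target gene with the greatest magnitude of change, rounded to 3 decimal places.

22.009

cvwZ: ΔΔCt = (28.78−18.24) − (26.79−18.08) = 10.54 − 8.71 = 1.83; fold change = 2^-1.83 = 0.281
nmlA: ΔΔCt = (23.01−18.24) − (27.31−18.08) = 4.77 − 9.23 = -4.46; fold change = 2^4.46 = 22.009
hkiD: ΔΔCt = (28.08−18.24) − (24.93−18.08) = 9.84 − 6.85 = 2.99; fold change = 2^-2.99 = 0.126
nmlA has the largest |ΔΔCt| = 4.46.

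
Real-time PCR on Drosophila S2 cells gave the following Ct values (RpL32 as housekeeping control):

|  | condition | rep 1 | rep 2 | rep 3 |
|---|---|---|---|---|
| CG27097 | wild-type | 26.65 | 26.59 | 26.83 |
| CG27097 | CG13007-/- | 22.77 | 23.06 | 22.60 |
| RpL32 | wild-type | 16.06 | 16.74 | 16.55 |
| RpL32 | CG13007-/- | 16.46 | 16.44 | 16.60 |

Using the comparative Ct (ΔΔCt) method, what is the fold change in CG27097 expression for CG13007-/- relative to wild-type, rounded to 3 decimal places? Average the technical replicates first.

Mean Ct: CG27097 wild-type 26.690; CG27097 CG13007-/- 22.810; RpL32 wild-type 16.450; RpL32 CG13007-/- 16.500
ΔCt(wild-type) = 26.690 − 16.450 = 10.240
ΔCt(CG13007-/-) = 22.810 − 16.500 = 6.310
ΔΔCt = 6.310 − 10.240 = -3.930
Fold change = 2^(−(-3.930)) = 2^3.930 = 15.2422

15.242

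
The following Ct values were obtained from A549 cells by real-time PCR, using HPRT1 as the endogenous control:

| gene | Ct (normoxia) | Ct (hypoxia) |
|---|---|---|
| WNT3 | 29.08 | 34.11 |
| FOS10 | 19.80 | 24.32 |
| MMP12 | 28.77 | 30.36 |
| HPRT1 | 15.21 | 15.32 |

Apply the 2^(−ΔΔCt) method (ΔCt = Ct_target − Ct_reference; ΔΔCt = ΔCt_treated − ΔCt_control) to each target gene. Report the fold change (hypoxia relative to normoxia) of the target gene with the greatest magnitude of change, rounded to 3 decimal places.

WNT3: ΔΔCt = (34.11−15.32) − (29.08−15.21) = 18.79 − 13.87 = 4.92; fold change = 2^-4.92 = 0.033
FOS10: ΔΔCt = (24.32−15.32) − (19.80−15.21) = 9.00 − 4.59 = 4.41; fold change = 2^-4.41 = 0.047
MMP12: ΔΔCt = (30.36−15.32) − (28.77−15.21) = 15.04 − 13.56 = 1.48; fold change = 2^-1.48 = 0.358
WNT3 has the largest |ΔΔCt| = 4.92.

0.033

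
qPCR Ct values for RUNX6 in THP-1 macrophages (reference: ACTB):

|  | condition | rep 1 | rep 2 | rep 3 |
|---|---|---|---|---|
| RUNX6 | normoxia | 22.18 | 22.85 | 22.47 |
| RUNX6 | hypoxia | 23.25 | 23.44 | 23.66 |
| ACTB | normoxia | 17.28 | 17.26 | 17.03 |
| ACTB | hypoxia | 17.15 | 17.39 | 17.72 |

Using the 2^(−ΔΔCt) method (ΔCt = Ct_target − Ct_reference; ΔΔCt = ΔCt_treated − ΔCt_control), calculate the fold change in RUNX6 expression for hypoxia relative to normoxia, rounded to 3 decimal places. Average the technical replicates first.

0.607

Mean Ct: RUNX6 normoxia 22.500; RUNX6 hypoxia 23.450; ACTB normoxia 17.190; ACTB hypoxia 17.420
ΔCt(normoxia) = 22.500 − 17.190 = 5.310
ΔCt(hypoxia) = 23.450 − 17.420 = 6.030
ΔΔCt = 6.030 − 5.310 = 0.720
Fold change = 2^(−0.720) = 0.6071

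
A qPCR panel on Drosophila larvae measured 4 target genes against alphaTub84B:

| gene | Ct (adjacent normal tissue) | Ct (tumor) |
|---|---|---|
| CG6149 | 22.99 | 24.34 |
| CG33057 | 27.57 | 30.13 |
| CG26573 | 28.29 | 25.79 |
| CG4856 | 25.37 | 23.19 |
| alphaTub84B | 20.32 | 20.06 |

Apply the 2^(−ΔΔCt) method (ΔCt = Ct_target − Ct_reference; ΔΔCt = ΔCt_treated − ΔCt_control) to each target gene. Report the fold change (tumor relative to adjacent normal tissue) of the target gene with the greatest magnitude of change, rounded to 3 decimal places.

CG6149: ΔΔCt = (24.34−20.06) − (22.99−20.32) = 4.28 − 2.67 = 1.61; fold change = 2^-1.61 = 0.328
CG33057: ΔΔCt = (30.13−20.06) − (27.57−20.32) = 10.07 − 7.25 = 2.82; fold change = 2^-2.82 = 0.142
CG26573: ΔΔCt = (25.79−20.06) − (28.29−20.32) = 5.73 − 7.97 = -2.24; fold change = 2^2.24 = 4.724
CG4856: ΔΔCt = (23.19−20.06) − (25.37−20.32) = 3.13 − 5.05 = -1.92; fold change = 2^1.92 = 3.784
CG33057 has the largest |ΔΔCt| = 2.82.

0.142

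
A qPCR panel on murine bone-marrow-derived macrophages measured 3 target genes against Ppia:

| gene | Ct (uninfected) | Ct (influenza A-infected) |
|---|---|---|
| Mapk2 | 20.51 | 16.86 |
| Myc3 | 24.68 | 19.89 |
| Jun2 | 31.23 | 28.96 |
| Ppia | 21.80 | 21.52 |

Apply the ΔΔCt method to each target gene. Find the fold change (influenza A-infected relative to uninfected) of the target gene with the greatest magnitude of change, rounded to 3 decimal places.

22.785

Mapk2: ΔΔCt = (16.86−21.52) − (20.51−21.80) = -4.66 − (-1.29) = -3.37; fold change = 2^3.37 = 10.339
Myc3: ΔΔCt = (19.89−21.52) − (24.68−21.80) = -1.63 − 2.88 = -4.51; fold change = 2^4.51 = 22.785
Jun2: ΔΔCt = (28.96−21.52) − (31.23−21.80) = 7.44 − 9.43 = -1.99; fold change = 2^1.99 = 3.972
Myc3 has the largest |ΔΔCt| = 4.51.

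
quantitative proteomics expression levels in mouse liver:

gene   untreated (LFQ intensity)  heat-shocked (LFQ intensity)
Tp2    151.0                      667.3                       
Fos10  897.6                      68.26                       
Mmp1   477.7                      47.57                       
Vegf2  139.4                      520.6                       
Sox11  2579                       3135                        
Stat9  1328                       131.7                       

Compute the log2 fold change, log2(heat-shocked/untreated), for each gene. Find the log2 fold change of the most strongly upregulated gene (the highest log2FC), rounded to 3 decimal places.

log2(667.3/151.0) = 2.144  (Tp2)
log2(68.26/897.6) = -3.717  (Fos10)
log2(47.57/477.7) = -3.328  (Mmp1)
log2(520.6/139.4) = 1.901  (Vegf2)
log2(3135/2579) = 0.282  (Sox11)
log2(131.7/1328) = -3.334  (Stat9)
Tp2 is most strongly upregulated.

2.144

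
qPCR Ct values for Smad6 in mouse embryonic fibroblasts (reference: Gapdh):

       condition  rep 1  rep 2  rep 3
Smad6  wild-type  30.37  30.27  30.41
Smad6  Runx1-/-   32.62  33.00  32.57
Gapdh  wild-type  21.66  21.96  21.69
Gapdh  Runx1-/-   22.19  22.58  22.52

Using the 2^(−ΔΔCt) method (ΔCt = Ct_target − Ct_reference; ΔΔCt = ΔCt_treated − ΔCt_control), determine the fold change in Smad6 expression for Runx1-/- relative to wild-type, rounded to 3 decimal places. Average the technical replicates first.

0.304

Mean Ct: Smad6 wild-type 30.350; Smad6 Runx1-/- 32.730; Gapdh wild-type 21.770; Gapdh Runx1-/- 22.430
ΔCt(wild-type) = 30.350 − 21.770 = 8.580
ΔCt(Runx1-/-) = 32.730 − 22.430 = 10.300
ΔΔCt = 10.300 − 8.580 = 1.720
Fold change = 2^(−1.720) = 0.3035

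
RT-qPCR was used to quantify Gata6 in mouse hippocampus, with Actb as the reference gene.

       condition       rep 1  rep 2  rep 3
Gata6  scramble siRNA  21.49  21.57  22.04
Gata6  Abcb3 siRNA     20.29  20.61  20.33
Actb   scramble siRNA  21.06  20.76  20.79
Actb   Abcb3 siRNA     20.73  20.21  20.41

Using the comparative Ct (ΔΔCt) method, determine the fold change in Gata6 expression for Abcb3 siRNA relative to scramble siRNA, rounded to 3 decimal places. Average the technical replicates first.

Mean Ct: Gata6 scramble siRNA 21.700; Gata6 Abcb3 siRNA 20.410; Actb scramble siRNA 20.870; Actb Abcb3 siRNA 20.450
ΔCt(scramble siRNA) = 21.700 − 20.870 = 0.830
ΔCt(Abcb3 siRNA) = 20.410 − 20.450 = -0.040
ΔΔCt = -0.040 − 0.830 = -0.870
Fold change = 2^(−(-0.870)) = 2^0.870 = 1.8277

1.828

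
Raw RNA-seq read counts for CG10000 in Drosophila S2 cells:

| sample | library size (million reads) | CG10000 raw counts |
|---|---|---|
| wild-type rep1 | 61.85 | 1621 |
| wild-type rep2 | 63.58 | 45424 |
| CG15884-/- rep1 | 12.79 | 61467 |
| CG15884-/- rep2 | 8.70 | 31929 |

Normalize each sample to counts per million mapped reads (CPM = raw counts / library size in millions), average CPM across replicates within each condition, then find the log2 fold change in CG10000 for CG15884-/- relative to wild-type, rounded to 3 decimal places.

3.517

CPM(wild-type rep1) = 1621 / 61.85 = 26.2086
CPM(wild-type rep2) = 45424 / 63.58 = 714.4385
CPM(CG15884-/- rep1) = 61467 / 12.79 = 4805.8640
CPM(CG15884-/- rep2) = 31929 / 8.70 = 3670.0000
mean CPM(wild-type) = 370.3235; mean CPM(CG15884-/-) = 4237.9320
Fold change = 4237.9320 / 370.3235 = 11.44386
log2(11.44386) = 3.5165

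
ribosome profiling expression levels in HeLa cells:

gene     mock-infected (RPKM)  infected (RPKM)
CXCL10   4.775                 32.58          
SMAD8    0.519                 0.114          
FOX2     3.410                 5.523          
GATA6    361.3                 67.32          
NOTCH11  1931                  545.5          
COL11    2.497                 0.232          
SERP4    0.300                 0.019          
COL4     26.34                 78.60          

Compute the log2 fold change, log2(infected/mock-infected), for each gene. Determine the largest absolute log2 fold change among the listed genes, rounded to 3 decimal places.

3.981

log2(32.58/4.775) = 2.770  (CXCL10)
log2(0.114/0.519) = -2.187  (SMAD8)
log2(5.523/3.410) = 0.696  (FOX2)
log2(67.32/361.3) = -2.424  (GATA6)
log2(545.5/1931) = -1.824  (NOTCH11)
log2(0.232/2.497) = -3.428  (COL11)
log2(0.019/0.300) = -3.981  (SERP4)
log2(78.60/26.34) = 1.577  (COL4)
The largest magnitude belongs to SERP4.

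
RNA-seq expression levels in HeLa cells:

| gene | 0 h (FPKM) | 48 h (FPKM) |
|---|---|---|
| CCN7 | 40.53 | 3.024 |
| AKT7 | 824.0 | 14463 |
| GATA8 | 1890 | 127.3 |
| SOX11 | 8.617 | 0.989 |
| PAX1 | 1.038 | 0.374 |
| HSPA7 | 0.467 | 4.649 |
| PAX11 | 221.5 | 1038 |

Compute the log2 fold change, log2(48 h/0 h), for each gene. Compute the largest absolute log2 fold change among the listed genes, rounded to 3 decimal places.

log2(3.024/40.53) = -3.744  (CCN7)
log2(14463/824.0) = 4.134  (AKT7)
log2(127.3/1890) = -3.892  (GATA8)
log2(0.989/8.617) = -3.123  (SOX11)
log2(0.374/1.038) = -1.473  (PAX1)
log2(4.649/0.467) = 3.315  (HSPA7)
log2(1038/221.5) = 2.228  (PAX11)
The largest magnitude belongs to AKT7.

4.134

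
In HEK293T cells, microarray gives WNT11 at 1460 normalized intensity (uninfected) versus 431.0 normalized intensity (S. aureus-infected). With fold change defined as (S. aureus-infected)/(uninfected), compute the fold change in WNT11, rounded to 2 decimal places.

Fold change = 431.0 / 1460 = 0.295
WNT11 is downregulated.

0.30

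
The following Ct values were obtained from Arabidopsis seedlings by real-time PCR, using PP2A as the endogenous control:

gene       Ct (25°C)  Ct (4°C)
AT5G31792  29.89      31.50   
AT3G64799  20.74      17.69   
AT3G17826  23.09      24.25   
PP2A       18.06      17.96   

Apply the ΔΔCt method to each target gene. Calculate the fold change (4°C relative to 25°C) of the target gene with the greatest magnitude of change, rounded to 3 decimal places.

AT5G31792: ΔΔCt = (31.50−17.96) − (29.89−18.06) = 13.54 − 11.83 = 1.71; fold change = 2^-1.71 = 0.306
AT3G64799: ΔΔCt = (17.69−17.96) − (20.74−18.06) = -0.27 − 2.68 = -2.95; fold change = 2^2.95 = 7.727
AT3G17826: ΔΔCt = (24.25−17.96) − (23.09−18.06) = 6.29 − 5.03 = 1.26; fold change = 2^-1.26 = 0.418
AT3G64799 has the largest |ΔΔCt| = 2.95.

7.727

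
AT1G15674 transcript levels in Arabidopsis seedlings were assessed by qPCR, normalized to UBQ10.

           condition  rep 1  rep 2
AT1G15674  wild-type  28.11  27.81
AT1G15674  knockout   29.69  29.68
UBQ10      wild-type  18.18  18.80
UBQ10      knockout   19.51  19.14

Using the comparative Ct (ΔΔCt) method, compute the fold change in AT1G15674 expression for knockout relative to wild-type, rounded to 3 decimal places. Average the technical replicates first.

Mean Ct: AT1G15674 wild-type 27.960; AT1G15674 knockout 29.685; UBQ10 wild-type 18.490; UBQ10 knockout 19.325
ΔCt(wild-type) = 27.960 − 18.490 = 9.470
ΔCt(knockout) = 29.685 − 19.325 = 10.360
ΔΔCt = 10.360 − 9.470 = 0.890
Fold change = 2^(−0.890) = 0.5396

0.540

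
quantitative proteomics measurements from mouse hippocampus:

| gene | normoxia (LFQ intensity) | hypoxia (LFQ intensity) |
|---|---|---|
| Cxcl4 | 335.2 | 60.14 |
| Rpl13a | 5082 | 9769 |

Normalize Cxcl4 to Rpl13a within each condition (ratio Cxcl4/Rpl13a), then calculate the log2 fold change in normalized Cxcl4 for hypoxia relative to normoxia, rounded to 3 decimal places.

-3.421

Cxcl4/Rpl13a (normoxia) = 335.2 / 5082 = 0.065958
Cxcl4/Rpl13a (hypoxia) = 60.14 / 9769 = 0.0061562
Fold change = 0.0061562 / 0.065958 = 0.0933
log2(0.0933) = -3.4214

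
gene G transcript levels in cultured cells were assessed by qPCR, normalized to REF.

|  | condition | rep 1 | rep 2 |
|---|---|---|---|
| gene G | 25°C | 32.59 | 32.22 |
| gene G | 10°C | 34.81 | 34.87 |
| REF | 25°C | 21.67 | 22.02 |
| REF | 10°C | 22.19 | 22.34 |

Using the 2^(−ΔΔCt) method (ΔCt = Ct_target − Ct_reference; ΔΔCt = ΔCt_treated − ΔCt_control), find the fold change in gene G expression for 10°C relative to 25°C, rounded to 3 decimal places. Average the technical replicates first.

Mean Ct: gene G 25°C 32.405; gene G 10°C 34.840; REF 25°C 21.845; REF 10°C 22.265
ΔCt(25°C) = 32.405 − 21.845 = 10.560
ΔCt(10°C) = 34.840 − 22.265 = 12.575
ΔΔCt = 12.575 − 10.560 = 2.015
Fold change = 2^(−2.015) = 0.2474

0.247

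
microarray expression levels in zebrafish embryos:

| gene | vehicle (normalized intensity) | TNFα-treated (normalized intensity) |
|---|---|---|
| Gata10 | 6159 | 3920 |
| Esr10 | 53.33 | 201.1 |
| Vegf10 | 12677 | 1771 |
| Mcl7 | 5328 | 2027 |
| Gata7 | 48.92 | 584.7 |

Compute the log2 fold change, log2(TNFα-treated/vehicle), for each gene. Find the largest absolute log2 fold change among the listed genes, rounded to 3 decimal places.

3.579

log2(3920/6159) = -0.652  (Gata10)
log2(201.1/53.33) = 1.915  (Esr10)
log2(1771/12677) = -2.840  (Vegf10)
log2(2027/5328) = -1.394  (Mcl7)
log2(584.7/48.92) = 3.579  (Gata7)
The largest magnitude belongs to Gata7.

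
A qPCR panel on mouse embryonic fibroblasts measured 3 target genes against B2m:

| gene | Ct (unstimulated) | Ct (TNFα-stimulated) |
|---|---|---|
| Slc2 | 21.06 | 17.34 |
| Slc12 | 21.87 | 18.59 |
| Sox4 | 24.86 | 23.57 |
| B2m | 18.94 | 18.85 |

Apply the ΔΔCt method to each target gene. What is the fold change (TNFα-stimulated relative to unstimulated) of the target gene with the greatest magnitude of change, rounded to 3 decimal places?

Slc2: ΔΔCt = (17.34−18.85) − (21.06−18.94) = -1.51 − 2.12 = -3.63; fold change = 2^3.63 = 12.381
Slc12: ΔΔCt = (18.59−18.85) − (21.87−18.94) = -0.26 − 2.93 = -3.19; fold change = 2^3.19 = 9.126
Sox4: ΔΔCt = (23.57−18.85) − (24.86−18.94) = 4.72 − 5.92 = -1.20; fold change = 2^1.20 = 2.297
Slc2 has the largest |ΔΔCt| = 3.63.

12.381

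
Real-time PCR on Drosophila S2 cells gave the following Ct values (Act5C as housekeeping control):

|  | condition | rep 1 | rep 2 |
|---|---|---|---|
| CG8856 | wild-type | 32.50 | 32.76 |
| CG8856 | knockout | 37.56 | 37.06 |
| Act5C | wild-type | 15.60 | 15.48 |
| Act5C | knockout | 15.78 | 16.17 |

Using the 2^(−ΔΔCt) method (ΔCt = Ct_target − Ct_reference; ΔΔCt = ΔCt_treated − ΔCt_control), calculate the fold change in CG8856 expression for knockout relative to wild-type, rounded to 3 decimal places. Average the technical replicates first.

Mean Ct: CG8856 wild-type 32.630; CG8856 knockout 37.310; Act5C wild-type 15.540; Act5C knockout 15.975
ΔCt(wild-type) = 32.630 − 15.540 = 17.090
ΔCt(knockout) = 37.310 − 15.975 = 21.335
ΔΔCt = 21.335 − 17.090 = 4.245
Fold change = 2^(−4.245) = 0.0527

0.053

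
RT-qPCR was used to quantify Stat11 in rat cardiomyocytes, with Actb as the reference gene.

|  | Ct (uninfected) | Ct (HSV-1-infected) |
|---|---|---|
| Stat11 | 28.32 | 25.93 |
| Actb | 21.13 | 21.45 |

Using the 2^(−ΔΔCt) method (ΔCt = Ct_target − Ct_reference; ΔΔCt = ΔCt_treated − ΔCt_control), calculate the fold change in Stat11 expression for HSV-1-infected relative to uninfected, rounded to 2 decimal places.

ΔCt(uninfected) = 28.320 − 21.130 = 7.190
ΔCt(HSV-1-infected) = 25.930 − 21.450 = 4.480
ΔΔCt = 4.480 − 7.190 = -2.710
Fold change = 2^(−(-2.710)) = 2^2.710 = 6.543

6.54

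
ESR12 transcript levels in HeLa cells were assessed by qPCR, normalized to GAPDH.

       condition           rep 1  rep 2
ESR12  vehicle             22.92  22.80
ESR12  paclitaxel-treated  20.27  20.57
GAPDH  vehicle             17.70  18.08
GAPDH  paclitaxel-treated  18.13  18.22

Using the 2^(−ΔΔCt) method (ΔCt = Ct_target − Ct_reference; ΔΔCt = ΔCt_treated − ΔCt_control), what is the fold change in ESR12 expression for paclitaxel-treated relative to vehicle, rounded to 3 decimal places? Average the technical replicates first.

Mean Ct: ESR12 vehicle 22.860; ESR12 paclitaxel-treated 20.420; GAPDH vehicle 17.890; GAPDH paclitaxel-treated 18.175
ΔCt(vehicle) = 22.860 − 17.890 = 4.970
ΔCt(paclitaxel-treated) = 20.420 − 18.175 = 2.245
ΔΔCt = 2.245 − 4.970 = -2.725
Fold change = 2^(−(-2.725)) = 2^2.725 = 6.6116

6.612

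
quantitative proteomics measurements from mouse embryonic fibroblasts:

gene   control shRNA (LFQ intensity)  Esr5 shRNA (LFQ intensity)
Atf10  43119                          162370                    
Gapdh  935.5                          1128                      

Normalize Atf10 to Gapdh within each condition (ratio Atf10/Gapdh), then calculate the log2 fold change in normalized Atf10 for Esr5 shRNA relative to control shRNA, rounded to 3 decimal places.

1.643

Atf10/Gapdh (control shRNA) = 43119 / 935.5 = 46.092
Atf10/Gapdh (Esr5 shRNA) = 162370 / 1128 = 143.95
Fold change = 143.95 / 46.092 = 3.1230
log2(3.1230) = 1.6429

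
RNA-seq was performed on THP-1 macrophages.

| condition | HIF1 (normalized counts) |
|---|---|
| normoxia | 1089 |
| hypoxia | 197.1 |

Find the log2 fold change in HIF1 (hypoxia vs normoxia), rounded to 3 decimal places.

-2.466

Fold change = 197.1 / 1089 = 0.1810
log2(0.1810) = -2.4660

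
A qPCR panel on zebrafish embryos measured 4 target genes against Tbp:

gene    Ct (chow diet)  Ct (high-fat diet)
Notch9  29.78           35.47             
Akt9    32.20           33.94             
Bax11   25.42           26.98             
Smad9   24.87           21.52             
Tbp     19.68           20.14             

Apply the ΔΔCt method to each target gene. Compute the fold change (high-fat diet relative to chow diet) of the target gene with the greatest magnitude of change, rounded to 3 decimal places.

Notch9: ΔΔCt = (35.47−20.14) − (29.78−19.68) = 15.33 − 10.10 = 5.23; fold change = 2^-5.23 = 0.027
Akt9: ΔΔCt = (33.94−20.14) − (32.20−19.68) = 13.80 − 12.52 = 1.28; fold change = 2^-1.28 = 0.412
Bax11: ΔΔCt = (26.98−20.14) − (25.42−19.68) = 6.84 − 5.74 = 1.10; fold change = 2^-1.10 = 0.467
Smad9: ΔΔCt = (21.52−20.14) − (24.87−19.68) = 1.38 − 5.19 = -3.81; fold change = 2^3.81 = 14.026
Notch9 has the largest |ΔΔCt| = 5.23.

0.027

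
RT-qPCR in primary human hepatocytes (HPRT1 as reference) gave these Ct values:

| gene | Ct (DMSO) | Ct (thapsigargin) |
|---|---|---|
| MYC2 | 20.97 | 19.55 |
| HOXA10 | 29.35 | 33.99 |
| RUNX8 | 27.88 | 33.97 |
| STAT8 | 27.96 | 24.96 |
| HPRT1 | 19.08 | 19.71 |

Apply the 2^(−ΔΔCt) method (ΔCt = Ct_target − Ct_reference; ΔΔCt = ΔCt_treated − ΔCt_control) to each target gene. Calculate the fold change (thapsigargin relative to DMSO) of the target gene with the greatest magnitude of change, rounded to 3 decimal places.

MYC2: ΔΔCt = (19.55−19.71) − (20.97−19.08) = -0.16 − 1.89 = -2.05; fold change = 2^2.05 = 4.141
HOXA10: ΔΔCt = (33.99−19.71) − (29.35−19.08) = 14.28 − 10.27 = 4.01; fold change = 2^-4.01 = 0.062
RUNX8: ΔΔCt = (33.97−19.71) − (27.88−19.08) = 14.26 − 8.80 = 5.46; fold change = 2^-5.46 = 0.023
STAT8: ΔΔCt = (24.96−19.71) − (27.96−19.08) = 5.25 − 8.88 = -3.63; fold change = 2^3.63 = 12.381
RUNX8 has the largest |ΔΔCt| = 5.46.

0.023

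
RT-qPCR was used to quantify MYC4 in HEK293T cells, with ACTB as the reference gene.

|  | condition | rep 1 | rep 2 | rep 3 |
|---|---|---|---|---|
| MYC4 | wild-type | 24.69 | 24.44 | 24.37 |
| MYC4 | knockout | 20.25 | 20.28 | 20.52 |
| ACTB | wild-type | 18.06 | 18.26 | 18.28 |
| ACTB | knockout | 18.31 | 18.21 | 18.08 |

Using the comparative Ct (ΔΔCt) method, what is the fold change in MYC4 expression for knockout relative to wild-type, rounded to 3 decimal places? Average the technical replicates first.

17.753

Mean Ct: MYC4 wild-type 24.500; MYC4 knockout 20.350; ACTB wild-type 18.200; ACTB knockout 18.200
ΔCt(wild-type) = 24.500 − 18.200 = 6.300
ΔCt(knockout) = 20.350 − 18.200 = 2.150
ΔΔCt = 2.150 − 6.300 = -4.150
Fold change = 2^(−(-4.150)) = 2^4.150 = 17.7531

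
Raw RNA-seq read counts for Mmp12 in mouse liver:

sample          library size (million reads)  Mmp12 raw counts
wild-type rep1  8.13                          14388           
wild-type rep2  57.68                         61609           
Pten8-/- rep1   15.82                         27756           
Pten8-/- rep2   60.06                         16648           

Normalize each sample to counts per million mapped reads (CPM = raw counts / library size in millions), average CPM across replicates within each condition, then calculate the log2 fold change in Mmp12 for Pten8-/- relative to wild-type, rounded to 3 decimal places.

CPM(wild-type rep1) = 14388 / 8.13 = 1769.7417
CPM(wild-type rep2) = 61609 / 57.68 = 1068.1172
CPM(Pten8-/- rep1) = 27756 / 15.82 = 1754.4880
CPM(Pten8-/- rep2) = 16648 / 60.06 = 277.1895
mean CPM(wild-type) = 1418.9294; mean CPM(Pten8-/-) = 1015.8387
Fold change = 1015.8387 / 1418.9294 = 0.71592
log2(0.71592) = -0.4821

-0.482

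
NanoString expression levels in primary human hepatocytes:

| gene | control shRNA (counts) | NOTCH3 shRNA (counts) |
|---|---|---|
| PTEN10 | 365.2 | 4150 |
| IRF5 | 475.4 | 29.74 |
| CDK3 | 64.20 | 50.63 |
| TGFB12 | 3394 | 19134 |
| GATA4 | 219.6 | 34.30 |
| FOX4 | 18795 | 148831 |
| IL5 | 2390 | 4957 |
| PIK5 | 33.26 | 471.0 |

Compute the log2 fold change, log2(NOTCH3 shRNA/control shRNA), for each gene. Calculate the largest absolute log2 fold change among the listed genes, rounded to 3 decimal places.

3.999

log2(4150/365.2) = 3.506  (PTEN10)
log2(29.74/475.4) = -3.999  (IRF5)
log2(50.63/64.20) = -0.343  (CDK3)
log2(19134/3394) = 2.495  (TGFB12)
log2(34.30/219.6) = -2.679  (GATA4)
log2(148831/18795) = 2.985  (FOX4)
log2(4957/2390) = 1.052  (IL5)
log2(471.0/33.26) = 3.824  (PIK5)
The largest magnitude belongs to IRF5.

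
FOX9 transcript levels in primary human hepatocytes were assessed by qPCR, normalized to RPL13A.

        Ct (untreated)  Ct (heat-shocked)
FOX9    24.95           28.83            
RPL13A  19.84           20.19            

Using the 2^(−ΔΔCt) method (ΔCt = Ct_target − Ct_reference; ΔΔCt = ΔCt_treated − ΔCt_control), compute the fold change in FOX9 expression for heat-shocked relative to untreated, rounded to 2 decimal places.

0.09

ΔCt(untreated) = 24.950 − 19.840 = 5.110
ΔCt(heat-shocked) = 28.830 − 20.190 = 8.640
ΔΔCt = 8.640 − 5.110 = 3.530
Fold change = 2^(−3.530) = 0.087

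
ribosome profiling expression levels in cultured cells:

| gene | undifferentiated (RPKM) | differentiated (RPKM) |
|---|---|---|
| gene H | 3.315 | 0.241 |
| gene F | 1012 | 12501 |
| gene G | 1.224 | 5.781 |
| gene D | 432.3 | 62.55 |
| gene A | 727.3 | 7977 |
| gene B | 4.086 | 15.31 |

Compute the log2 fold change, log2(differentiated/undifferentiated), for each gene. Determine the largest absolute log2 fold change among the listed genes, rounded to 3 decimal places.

3.782

log2(0.241/3.315) = -3.782  (gene H)
log2(12501/1012) = 3.627  (gene F)
log2(5.781/1.224) = 2.240  (gene G)
log2(62.55/432.3) = -2.789  (gene D)
log2(7977/727.3) = 3.455  (gene A)
log2(15.31/4.086) = 1.906  (gene B)
The largest magnitude belongs to gene H.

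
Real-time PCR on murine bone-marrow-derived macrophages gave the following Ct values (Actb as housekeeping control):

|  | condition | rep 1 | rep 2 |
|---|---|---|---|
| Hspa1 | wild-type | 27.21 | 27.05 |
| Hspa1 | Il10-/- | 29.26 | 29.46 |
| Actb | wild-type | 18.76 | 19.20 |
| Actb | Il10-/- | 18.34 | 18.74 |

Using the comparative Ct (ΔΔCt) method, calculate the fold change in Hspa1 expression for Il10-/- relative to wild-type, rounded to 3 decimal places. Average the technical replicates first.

0.157

Mean Ct: Hspa1 wild-type 27.130; Hspa1 Il10-/- 29.360; Actb wild-type 18.980; Actb Il10-/- 18.540
ΔCt(wild-type) = 27.130 − 18.980 = 8.150
ΔCt(Il10-/-) = 29.360 − 18.540 = 10.820
ΔΔCt = 10.820 − 8.150 = 2.670
Fold change = 2^(−2.670) = 0.1571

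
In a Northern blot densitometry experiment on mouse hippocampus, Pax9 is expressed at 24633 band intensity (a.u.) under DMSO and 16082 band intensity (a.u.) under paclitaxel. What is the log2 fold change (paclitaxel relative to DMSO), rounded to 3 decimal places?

-0.615

Fold change = 16082 / 24633 = 0.6529
log2(0.6529) = -0.6151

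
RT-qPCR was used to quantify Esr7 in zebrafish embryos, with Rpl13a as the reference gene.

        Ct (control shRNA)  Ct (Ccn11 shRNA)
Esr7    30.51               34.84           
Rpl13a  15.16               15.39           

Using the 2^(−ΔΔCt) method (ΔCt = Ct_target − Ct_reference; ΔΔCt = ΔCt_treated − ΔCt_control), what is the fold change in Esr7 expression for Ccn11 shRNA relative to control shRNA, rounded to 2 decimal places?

0.06

ΔCt(control shRNA) = 30.510 − 15.160 = 15.350
ΔCt(Ccn11 shRNA) = 34.840 − 15.390 = 19.450
ΔΔCt = 19.450 − 15.350 = 4.100
Fold change = 2^(−4.100) = 0.058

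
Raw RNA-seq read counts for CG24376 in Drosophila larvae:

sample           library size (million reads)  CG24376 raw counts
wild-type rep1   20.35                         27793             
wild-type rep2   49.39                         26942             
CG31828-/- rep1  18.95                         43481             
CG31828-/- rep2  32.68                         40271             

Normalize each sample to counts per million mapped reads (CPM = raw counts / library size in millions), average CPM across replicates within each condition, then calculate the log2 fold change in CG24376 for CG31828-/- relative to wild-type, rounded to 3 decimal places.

CPM(wild-type rep1) = 27793 / 20.35 = 1365.7494
CPM(wild-type rep2) = 26942 / 49.39 = 545.4950
CPM(CG31828-/- rep1) = 43481 / 18.95 = 2294.5119
CPM(CG31828-/- rep2) = 40271 / 32.68 = 1232.2827
mean CPM(wild-type) = 955.6222; mean CPM(CG31828-/-) = 1763.3973
Fold change = 1763.3973 / 955.6222 = 1.84529
log2(1.84529) = 0.8838

0.884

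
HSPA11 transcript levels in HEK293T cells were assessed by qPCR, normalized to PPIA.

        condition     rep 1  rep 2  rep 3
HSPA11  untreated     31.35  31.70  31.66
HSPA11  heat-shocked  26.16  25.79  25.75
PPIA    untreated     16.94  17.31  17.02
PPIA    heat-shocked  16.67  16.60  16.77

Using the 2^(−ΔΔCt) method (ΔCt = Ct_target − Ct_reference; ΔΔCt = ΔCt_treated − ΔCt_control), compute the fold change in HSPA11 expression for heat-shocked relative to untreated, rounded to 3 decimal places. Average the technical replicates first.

Mean Ct: HSPA11 untreated 31.570; HSPA11 heat-shocked 25.900; PPIA untreated 17.090; PPIA heat-shocked 16.680
ΔCt(untreated) = 31.570 − 17.090 = 14.480
ΔCt(heat-shocked) = 25.900 − 16.680 = 9.220
ΔΔCt = 9.220 − 14.480 = -5.260
Fold change = 2^(−(-5.260)) = 2^5.260 = 38.3193

38.319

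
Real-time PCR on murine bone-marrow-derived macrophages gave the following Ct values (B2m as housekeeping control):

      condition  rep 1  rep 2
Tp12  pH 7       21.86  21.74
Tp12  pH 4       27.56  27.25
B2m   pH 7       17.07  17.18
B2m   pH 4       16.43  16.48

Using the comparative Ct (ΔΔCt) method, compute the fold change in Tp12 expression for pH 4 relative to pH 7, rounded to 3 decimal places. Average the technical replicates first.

0.013

Mean Ct: Tp12 pH 7 21.800; Tp12 pH 4 27.405; B2m pH 7 17.125; B2m pH 4 16.455
ΔCt(pH 7) = 21.800 − 17.125 = 4.675
ΔCt(pH 4) = 27.405 − 16.455 = 10.950
ΔΔCt = 10.950 − 4.675 = 6.275
Fold change = 2^(−6.275) = 0.0129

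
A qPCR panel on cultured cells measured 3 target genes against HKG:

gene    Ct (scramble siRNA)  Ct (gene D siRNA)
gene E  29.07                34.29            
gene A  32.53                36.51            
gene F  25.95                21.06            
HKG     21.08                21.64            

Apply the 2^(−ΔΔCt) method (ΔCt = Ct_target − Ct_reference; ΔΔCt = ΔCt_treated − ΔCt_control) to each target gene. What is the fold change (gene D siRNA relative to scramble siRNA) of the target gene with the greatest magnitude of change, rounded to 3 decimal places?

gene E: ΔΔCt = (34.29−21.64) − (29.07−21.08) = 12.65 − 7.99 = 4.66; fold change = 2^-4.66 = 0.040
gene A: ΔΔCt = (36.51−21.64) − (32.53−21.08) = 14.87 − 11.45 = 3.42; fold change = 2^-3.42 = 0.093
gene F: ΔΔCt = (21.06−21.64) − (25.95−21.08) = -0.58 − 4.87 = -5.45; fold change = 2^5.45 = 43.713
gene F has the largest |ΔΔCt| = 5.45.

43.713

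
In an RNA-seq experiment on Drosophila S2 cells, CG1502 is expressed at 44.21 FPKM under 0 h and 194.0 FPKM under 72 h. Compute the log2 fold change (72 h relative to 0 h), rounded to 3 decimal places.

2.134

Fold change = 194.0 / 44.21 = 4.3881
log2(4.3881) = 2.1336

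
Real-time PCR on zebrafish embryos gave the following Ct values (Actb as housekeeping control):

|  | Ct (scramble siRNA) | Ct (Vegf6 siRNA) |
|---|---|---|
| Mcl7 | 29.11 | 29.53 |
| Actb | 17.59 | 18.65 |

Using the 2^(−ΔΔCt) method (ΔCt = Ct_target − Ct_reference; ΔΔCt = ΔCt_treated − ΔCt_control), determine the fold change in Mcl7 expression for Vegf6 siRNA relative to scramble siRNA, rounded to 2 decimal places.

ΔCt(scramble siRNA) = 29.110 − 17.590 = 11.520
ΔCt(Vegf6 siRNA) = 29.530 − 18.650 = 10.880
ΔΔCt = 10.880 − 11.520 = -0.640
Fold change = 2^(−(-0.640)) = 2^0.640 = 1.558

1.56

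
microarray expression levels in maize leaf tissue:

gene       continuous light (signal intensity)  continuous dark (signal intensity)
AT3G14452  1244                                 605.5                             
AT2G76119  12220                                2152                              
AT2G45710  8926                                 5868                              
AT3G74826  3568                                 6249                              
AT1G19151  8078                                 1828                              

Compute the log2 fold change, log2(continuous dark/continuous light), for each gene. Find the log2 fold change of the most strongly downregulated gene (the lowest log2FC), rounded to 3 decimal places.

log2(605.5/1244) = -1.039  (AT3G14452)
log2(2152/12220) = -2.505  (AT2G76119)
log2(5868/8926) = -0.605  (AT2G45710)
log2(6249/3568) = 0.809  (AT3G74826)
log2(1828/8078) = -2.144  (AT1G19151)
AT2G76119 is most strongly downregulated.

-2.505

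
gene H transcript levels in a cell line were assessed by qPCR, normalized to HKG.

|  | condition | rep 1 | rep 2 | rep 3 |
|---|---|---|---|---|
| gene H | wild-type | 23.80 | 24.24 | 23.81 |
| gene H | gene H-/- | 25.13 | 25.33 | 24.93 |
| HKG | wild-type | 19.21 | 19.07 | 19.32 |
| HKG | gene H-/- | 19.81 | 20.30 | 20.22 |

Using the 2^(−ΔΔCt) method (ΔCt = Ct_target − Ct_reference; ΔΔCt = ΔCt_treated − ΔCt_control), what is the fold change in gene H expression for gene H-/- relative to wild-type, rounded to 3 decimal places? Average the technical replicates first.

0.829

Mean Ct: gene H wild-type 23.950; gene H gene H-/- 25.130; HKG wild-type 19.200; HKG gene H-/- 20.110
ΔCt(wild-type) = 23.950 − 19.200 = 4.750
ΔCt(gene H-/-) = 25.130 − 20.110 = 5.020
ΔΔCt = 5.020 − 4.750 = 0.270
Fold change = 2^(−0.270) = 0.8293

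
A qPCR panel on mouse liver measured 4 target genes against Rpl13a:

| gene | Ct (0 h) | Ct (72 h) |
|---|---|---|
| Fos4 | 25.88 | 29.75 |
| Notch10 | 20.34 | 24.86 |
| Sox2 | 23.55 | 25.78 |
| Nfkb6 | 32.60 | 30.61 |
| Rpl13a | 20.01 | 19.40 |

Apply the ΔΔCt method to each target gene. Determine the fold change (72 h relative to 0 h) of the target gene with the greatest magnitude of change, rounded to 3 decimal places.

0.029

Fos4: ΔΔCt = (29.75−19.40) − (25.88−20.01) = 10.35 − 5.87 = 4.48; fold change = 2^-4.48 = 0.045
Notch10: ΔΔCt = (24.86−19.40) − (20.34−20.01) = 5.46 − 0.33 = 5.13; fold change = 2^-5.13 = 0.029
Sox2: ΔΔCt = (25.78−19.40) − (23.55−20.01) = 6.38 − 3.54 = 2.84; fold change = 2^-2.84 = 0.140
Nfkb6: ΔΔCt = (30.61−19.40) − (32.60−20.01) = 11.21 − 12.59 = -1.38; fold change = 2^1.38 = 2.603
Notch10 has the largest |ΔΔCt| = 5.13.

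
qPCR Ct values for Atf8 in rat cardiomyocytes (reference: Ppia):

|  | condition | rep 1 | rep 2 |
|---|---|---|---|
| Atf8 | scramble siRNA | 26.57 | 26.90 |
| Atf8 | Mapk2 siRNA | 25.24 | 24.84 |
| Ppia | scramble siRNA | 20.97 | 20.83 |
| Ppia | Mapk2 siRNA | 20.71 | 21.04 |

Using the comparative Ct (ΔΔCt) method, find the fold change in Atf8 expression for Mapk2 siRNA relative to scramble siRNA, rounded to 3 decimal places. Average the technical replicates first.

3.182

Mean Ct: Atf8 scramble siRNA 26.735; Atf8 Mapk2 siRNA 25.040; Ppia scramble siRNA 20.900; Ppia Mapk2 siRNA 20.875
ΔCt(scramble siRNA) = 26.735 − 20.900 = 5.835
ΔCt(Mapk2 siRNA) = 25.040 − 20.875 = 4.165
ΔΔCt = 4.165 − 5.835 = -1.670
Fold change = 2^(−(-1.670)) = 2^1.670 = 3.1821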